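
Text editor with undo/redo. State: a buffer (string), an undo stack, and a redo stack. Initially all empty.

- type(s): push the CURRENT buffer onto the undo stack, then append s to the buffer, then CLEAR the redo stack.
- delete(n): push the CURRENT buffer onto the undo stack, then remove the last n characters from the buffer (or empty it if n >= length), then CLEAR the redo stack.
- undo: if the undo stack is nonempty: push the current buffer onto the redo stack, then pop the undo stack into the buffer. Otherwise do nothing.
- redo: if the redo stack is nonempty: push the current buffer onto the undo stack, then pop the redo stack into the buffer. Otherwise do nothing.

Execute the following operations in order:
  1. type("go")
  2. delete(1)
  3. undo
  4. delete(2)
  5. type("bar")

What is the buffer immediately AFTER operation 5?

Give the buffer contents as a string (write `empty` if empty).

Answer: bar

Derivation:
After op 1 (type): buf='go' undo_depth=1 redo_depth=0
After op 2 (delete): buf='g' undo_depth=2 redo_depth=0
After op 3 (undo): buf='go' undo_depth=1 redo_depth=1
After op 4 (delete): buf='(empty)' undo_depth=2 redo_depth=0
After op 5 (type): buf='bar' undo_depth=3 redo_depth=0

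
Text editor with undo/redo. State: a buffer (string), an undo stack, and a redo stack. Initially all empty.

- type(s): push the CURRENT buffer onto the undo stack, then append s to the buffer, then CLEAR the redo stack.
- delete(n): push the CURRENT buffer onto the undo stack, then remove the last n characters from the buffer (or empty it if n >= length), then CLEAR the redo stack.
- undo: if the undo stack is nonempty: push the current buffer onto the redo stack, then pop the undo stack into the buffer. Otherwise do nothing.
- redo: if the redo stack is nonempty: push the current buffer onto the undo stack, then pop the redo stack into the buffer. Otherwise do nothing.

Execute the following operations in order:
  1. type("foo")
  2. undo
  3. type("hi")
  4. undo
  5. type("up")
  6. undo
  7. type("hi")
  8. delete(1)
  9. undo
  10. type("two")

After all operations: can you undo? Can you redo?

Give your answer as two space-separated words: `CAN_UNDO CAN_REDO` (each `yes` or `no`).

Answer: yes no

Derivation:
After op 1 (type): buf='foo' undo_depth=1 redo_depth=0
After op 2 (undo): buf='(empty)' undo_depth=0 redo_depth=1
After op 3 (type): buf='hi' undo_depth=1 redo_depth=0
After op 4 (undo): buf='(empty)' undo_depth=0 redo_depth=1
After op 5 (type): buf='up' undo_depth=1 redo_depth=0
After op 6 (undo): buf='(empty)' undo_depth=0 redo_depth=1
After op 7 (type): buf='hi' undo_depth=1 redo_depth=0
After op 8 (delete): buf='h' undo_depth=2 redo_depth=0
After op 9 (undo): buf='hi' undo_depth=1 redo_depth=1
After op 10 (type): buf='hitwo' undo_depth=2 redo_depth=0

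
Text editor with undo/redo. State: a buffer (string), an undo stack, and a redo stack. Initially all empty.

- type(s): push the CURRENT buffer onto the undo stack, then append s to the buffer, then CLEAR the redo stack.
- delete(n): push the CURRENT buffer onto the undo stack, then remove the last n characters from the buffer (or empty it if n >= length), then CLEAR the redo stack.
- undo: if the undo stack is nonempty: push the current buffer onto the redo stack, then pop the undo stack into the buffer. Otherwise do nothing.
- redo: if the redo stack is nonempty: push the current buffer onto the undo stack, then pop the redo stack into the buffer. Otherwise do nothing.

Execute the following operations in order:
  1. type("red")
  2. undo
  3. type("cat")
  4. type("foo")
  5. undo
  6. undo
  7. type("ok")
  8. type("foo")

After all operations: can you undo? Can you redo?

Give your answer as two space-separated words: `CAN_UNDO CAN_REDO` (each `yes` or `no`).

Answer: yes no

Derivation:
After op 1 (type): buf='red' undo_depth=1 redo_depth=0
After op 2 (undo): buf='(empty)' undo_depth=0 redo_depth=1
After op 3 (type): buf='cat' undo_depth=1 redo_depth=0
After op 4 (type): buf='catfoo' undo_depth=2 redo_depth=0
After op 5 (undo): buf='cat' undo_depth=1 redo_depth=1
After op 6 (undo): buf='(empty)' undo_depth=0 redo_depth=2
After op 7 (type): buf='ok' undo_depth=1 redo_depth=0
After op 8 (type): buf='okfoo' undo_depth=2 redo_depth=0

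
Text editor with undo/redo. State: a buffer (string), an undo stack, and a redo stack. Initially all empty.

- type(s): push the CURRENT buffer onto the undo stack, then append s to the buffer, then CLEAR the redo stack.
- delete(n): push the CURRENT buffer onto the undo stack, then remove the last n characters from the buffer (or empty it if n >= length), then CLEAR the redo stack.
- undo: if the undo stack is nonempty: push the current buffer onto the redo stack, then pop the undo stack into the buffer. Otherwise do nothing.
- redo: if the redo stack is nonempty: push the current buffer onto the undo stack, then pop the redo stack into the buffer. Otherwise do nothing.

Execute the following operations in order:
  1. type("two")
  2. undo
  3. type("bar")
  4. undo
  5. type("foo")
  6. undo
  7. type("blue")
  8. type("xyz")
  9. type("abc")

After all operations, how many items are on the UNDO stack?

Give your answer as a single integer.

After op 1 (type): buf='two' undo_depth=1 redo_depth=0
After op 2 (undo): buf='(empty)' undo_depth=0 redo_depth=1
After op 3 (type): buf='bar' undo_depth=1 redo_depth=0
After op 4 (undo): buf='(empty)' undo_depth=0 redo_depth=1
After op 5 (type): buf='foo' undo_depth=1 redo_depth=0
After op 6 (undo): buf='(empty)' undo_depth=0 redo_depth=1
After op 7 (type): buf='blue' undo_depth=1 redo_depth=0
After op 8 (type): buf='bluexyz' undo_depth=2 redo_depth=0
After op 9 (type): buf='bluexyzabc' undo_depth=3 redo_depth=0

Answer: 3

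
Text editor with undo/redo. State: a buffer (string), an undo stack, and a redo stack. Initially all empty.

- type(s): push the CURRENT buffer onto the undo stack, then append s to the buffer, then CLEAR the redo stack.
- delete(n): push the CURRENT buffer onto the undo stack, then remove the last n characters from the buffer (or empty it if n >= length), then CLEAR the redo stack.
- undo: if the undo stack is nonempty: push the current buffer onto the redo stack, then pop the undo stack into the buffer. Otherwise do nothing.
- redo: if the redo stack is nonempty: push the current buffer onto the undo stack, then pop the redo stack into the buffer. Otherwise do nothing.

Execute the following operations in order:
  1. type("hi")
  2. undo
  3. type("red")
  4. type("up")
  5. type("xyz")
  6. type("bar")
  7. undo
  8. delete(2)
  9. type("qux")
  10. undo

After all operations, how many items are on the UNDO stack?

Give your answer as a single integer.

Answer: 4

Derivation:
After op 1 (type): buf='hi' undo_depth=1 redo_depth=0
After op 2 (undo): buf='(empty)' undo_depth=0 redo_depth=1
After op 3 (type): buf='red' undo_depth=1 redo_depth=0
After op 4 (type): buf='redup' undo_depth=2 redo_depth=0
After op 5 (type): buf='redupxyz' undo_depth=3 redo_depth=0
After op 6 (type): buf='redupxyzbar' undo_depth=4 redo_depth=0
After op 7 (undo): buf='redupxyz' undo_depth=3 redo_depth=1
After op 8 (delete): buf='redupx' undo_depth=4 redo_depth=0
After op 9 (type): buf='redupxqux' undo_depth=5 redo_depth=0
After op 10 (undo): buf='redupx' undo_depth=4 redo_depth=1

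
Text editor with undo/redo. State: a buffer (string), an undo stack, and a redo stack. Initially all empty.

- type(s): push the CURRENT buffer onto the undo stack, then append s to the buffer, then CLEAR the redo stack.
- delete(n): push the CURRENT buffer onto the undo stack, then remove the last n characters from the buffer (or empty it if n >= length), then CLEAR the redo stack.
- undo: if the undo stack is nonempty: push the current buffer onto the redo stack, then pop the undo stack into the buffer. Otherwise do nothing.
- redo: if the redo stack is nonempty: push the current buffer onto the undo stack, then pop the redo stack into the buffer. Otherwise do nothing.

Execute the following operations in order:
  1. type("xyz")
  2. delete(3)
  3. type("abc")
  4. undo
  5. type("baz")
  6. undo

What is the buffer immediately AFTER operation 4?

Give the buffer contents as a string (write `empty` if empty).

After op 1 (type): buf='xyz' undo_depth=1 redo_depth=0
After op 2 (delete): buf='(empty)' undo_depth=2 redo_depth=0
After op 3 (type): buf='abc' undo_depth=3 redo_depth=0
After op 4 (undo): buf='(empty)' undo_depth=2 redo_depth=1

Answer: empty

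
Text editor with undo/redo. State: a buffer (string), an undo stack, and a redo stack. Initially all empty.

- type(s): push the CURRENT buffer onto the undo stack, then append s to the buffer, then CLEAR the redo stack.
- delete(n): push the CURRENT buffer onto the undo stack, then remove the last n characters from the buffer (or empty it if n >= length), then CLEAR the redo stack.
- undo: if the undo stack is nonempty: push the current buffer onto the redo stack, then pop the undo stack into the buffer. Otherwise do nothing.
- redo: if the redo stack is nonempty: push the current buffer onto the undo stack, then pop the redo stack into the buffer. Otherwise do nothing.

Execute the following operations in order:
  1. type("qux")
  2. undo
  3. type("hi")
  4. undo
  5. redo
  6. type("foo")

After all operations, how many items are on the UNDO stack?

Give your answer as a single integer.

After op 1 (type): buf='qux' undo_depth=1 redo_depth=0
After op 2 (undo): buf='(empty)' undo_depth=0 redo_depth=1
After op 3 (type): buf='hi' undo_depth=1 redo_depth=0
After op 4 (undo): buf='(empty)' undo_depth=0 redo_depth=1
After op 5 (redo): buf='hi' undo_depth=1 redo_depth=0
After op 6 (type): buf='hifoo' undo_depth=2 redo_depth=0

Answer: 2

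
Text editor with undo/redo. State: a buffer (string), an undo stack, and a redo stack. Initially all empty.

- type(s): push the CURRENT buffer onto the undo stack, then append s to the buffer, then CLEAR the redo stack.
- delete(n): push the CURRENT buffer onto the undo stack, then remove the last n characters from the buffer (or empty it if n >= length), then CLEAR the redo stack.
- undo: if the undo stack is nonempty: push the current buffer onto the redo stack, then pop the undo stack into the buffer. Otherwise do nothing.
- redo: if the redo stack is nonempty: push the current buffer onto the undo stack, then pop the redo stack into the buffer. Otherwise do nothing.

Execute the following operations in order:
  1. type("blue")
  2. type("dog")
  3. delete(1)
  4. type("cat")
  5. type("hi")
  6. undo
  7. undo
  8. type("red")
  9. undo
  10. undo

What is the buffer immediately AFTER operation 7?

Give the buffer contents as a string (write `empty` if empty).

After op 1 (type): buf='blue' undo_depth=1 redo_depth=0
After op 2 (type): buf='bluedog' undo_depth=2 redo_depth=0
After op 3 (delete): buf='bluedo' undo_depth=3 redo_depth=0
After op 4 (type): buf='bluedocat' undo_depth=4 redo_depth=0
After op 5 (type): buf='bluedocathi' undo_depth=5 redo_depth=0
After op 6 (undo): buf='bluedocat' undo_depth=4 redo_depth=1
After op 7 (undo): buf='bluedo' undo_depth=3 redo_depth=2

Answer: bluedo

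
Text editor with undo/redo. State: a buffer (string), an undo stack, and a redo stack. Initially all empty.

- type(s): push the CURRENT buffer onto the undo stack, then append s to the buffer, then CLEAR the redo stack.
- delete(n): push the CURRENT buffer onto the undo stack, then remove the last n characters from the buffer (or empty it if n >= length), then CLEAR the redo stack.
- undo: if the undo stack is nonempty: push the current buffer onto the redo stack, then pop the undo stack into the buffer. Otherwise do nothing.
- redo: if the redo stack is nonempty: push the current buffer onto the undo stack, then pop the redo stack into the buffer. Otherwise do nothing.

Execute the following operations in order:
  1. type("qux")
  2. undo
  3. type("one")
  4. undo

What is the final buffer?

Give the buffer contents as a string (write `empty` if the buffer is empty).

After op 1 (type): buf='qux' undo_depth=1 redo_depth=0
After op 2 (undo): buf='(empty)' undo_depth=0 redo_depth=1
After op 3 (type): buf='one' undo_depth=1 redo_depth=0
After op 4 (undo): buf='(empty)' undo_depth=0 redo_depth=1

Answer: empty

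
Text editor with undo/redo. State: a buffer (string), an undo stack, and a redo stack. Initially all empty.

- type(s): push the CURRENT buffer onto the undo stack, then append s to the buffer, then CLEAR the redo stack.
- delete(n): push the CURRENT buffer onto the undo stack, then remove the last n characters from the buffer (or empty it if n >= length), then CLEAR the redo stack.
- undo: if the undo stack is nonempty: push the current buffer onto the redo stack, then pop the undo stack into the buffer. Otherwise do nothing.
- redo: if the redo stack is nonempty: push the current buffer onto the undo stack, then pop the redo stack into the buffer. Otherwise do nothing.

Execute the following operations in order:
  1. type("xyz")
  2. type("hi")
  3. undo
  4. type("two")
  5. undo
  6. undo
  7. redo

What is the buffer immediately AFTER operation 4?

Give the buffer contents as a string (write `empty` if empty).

Answer: xyztwo

Derivation:
After op 1 (type): buf='xyz' undo_depth=1 redo_depth=0
After op 2 (type): buf='xyzhi' undo_depth=2 redo_depth=0
After op 3 (undo): buf='xyz' undo_depth=1 redo_depth=1
After op 4 (type): buf='xyztwo' undo_depth=2 redo_depth=0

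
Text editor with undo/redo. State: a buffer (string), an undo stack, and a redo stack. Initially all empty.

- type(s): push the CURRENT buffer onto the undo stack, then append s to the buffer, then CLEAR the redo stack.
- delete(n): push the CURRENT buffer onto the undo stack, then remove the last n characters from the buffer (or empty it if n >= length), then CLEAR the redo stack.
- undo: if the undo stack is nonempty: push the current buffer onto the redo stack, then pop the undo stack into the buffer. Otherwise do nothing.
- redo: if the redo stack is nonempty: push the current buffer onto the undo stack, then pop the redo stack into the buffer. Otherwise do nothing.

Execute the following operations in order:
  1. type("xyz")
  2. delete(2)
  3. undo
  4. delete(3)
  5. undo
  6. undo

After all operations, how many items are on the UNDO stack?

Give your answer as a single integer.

After op 1 (type): buf='xyz' undo_depth=1 redo_depth=0
After op 2 (delete): buf='x' undo_depth=2 redo_depth=0
After op 3 (undo): buf='xyz' undo_depth=1 redo_depth=1
After op 4 (delete): buf='(empty)' undo_depth=2 redo_depth=0
After op 5 (undo): buf='xyz' undo_depth=1 redo_depth=1
After op 6 (undo): buf='(empty)' undo_depth=0 redo_depth=2

Answer: 0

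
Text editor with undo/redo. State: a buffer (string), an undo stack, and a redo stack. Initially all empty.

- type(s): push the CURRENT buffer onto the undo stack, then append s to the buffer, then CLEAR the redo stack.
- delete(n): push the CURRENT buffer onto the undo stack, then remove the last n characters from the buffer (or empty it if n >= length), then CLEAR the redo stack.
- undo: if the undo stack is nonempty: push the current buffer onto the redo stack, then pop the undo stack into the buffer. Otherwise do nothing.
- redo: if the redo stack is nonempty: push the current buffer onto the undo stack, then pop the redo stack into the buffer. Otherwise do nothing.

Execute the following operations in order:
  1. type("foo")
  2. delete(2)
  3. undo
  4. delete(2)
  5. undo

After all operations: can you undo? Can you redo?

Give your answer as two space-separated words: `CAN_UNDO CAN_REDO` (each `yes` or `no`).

Answer: yes yes

Derivation:
After op 1 (type): buf='foo' undo_depth=1 redo_depth=0
After op 2 (delete): buf='f' undo_depth=2 redo_depth=0
After op 3 (undo): buf='foo' undo_depth=1 redo_depth=1
After op 4 (delete): buf='f' undo_depth=2 redo_depth=0
After op 5 (undo): buf='foo' undo_depth=1 redo_depth=1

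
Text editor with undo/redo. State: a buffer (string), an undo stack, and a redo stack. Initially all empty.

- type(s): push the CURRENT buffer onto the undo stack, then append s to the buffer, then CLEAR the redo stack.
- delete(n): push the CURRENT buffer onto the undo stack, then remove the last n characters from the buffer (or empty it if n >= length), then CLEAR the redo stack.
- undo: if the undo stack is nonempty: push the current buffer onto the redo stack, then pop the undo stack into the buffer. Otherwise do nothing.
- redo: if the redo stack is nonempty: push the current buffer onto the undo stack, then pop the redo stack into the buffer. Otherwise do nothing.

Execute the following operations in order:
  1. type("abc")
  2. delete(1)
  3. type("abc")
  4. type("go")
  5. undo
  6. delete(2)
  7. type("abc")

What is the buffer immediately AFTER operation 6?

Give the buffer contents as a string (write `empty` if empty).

After op 1 (type): buf='abc' undo_depth=1 redo_depth=0
After op 2 (delete): buf='ab' undo_depth=2 redo_depth=0
After op 3 (type): buf='ababc' undo_depth=3 redo_depth=0
After op 4 (type): buf='ababcgo' undo_depth=4 redo_depth=0
After op 5 (undo): buf='ababc' undo_depth=3 redo_depth=1
After op 6 (delete): buf='aba' undo_depth=4 redo_depth=0

Answer: aba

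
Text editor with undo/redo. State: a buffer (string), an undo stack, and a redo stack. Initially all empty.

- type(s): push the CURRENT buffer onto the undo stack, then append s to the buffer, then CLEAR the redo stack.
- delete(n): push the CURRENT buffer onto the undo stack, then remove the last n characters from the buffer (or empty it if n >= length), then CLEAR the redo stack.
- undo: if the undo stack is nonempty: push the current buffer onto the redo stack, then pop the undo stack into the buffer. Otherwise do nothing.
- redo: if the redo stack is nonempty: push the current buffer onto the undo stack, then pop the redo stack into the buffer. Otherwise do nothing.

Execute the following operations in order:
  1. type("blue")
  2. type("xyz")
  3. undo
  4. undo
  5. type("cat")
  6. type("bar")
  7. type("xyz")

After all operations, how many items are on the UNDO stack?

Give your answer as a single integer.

After op 1 (type): buf='blue' undo_depth=1 redo_depth=0
After op 2 (type): buf='bluexyz' undo_depth=2 redo_depth=0
After op 3 (undo): buf='blue' undo_depth=1 redo_depth=1
After op 4 (undo): buf='(empty)' undo_depth=0 redo_depth=2
After op 5 (type): buf='cat' undo_depth=1 redo_depth=0
After op 6 (type): buf='catbar' undo_depth=2 redo_depth=0
After op 7 (type): buf='catbarxyz' undo_depth=3 redo_depth=0

Answer: 3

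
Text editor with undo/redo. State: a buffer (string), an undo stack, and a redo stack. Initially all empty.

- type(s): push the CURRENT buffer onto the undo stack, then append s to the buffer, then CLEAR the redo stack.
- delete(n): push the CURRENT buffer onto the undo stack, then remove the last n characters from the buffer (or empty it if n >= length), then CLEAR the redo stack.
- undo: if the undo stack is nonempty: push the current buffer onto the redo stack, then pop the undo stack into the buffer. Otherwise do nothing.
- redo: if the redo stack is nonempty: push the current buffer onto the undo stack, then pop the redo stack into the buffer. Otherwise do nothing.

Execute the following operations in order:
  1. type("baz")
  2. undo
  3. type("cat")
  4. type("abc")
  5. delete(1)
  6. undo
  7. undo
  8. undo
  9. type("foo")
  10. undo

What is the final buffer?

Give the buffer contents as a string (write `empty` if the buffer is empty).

Answer: empty

Derivation:
After op 1 (type): buf='baz' undo_depth=1 redo_depth=0
After op 2 (undo): buf='(empty)' undo_depth=0 redo_depth=1
After op 3 (type): buf='cat' undo_depth=1 redo_depth=0
After op 4 (type): buf='catabc' undo_depth=2 redo_depth=0
After op 5 (delete): buf='catab' undo_depth=3 redo_depth=0
After op 6 (undo): buf='catabc' undo_depth=2 redo_depth=1
After op 7 (undo): buf='cat' undo_depth=1 redo_depth=2
After op 8 (undo): buf='(empty)' undo_depth=0 redo_depth=3
After op 9 (type): buf='foo' undo_depth=1 redo_depth=0
After op 10 (undo): buf='(empty)' undo_depth=0 redo_depth=1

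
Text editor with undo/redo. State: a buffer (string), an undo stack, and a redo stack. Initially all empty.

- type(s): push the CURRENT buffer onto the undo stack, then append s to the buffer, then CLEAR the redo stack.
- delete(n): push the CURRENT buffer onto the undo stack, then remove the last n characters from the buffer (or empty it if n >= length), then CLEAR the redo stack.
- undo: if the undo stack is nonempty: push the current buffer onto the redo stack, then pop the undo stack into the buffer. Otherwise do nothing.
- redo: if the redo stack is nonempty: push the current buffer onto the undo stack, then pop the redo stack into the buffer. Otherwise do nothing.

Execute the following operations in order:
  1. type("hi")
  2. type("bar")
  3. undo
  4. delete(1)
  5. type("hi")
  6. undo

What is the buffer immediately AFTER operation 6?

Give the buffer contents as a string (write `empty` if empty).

After op 1 (type): buf='hi' undo_depth=1 redo_depth=0
After op 2 (type): buf='hibar' undo_depth=2 redo_depth=0
After op 3 (undo): buf='hi' undo_depth=1 redo_depth=1
After op 4 (delete): buf='h' undo_depth=2 redo_depth=0
After op 5 (type): buf='hhi' undo_depth=3 redo_depth=0
After op 6 (undo): buf='h' undo_depth=2 redo_depth=1

Answer: h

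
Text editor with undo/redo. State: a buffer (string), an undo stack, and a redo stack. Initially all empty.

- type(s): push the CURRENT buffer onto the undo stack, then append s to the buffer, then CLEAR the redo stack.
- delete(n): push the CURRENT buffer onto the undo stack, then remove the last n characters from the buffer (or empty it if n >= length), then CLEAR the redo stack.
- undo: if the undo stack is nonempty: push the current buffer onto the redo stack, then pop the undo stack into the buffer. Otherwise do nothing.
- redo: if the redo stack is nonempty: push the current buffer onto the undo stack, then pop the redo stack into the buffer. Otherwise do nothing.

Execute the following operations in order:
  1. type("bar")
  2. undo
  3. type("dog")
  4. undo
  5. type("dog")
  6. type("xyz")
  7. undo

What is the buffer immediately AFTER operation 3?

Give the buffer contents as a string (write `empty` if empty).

Answer: dog

Derivation:
After op 1 (type): buf='bar' undo_depth=1 redo_depth=0
After op 2 (undo): buf='(empty)' undo_depth=0 redo_depth=1
After op 3 (type): buf='dog' undo_depth=1 redo_depth=0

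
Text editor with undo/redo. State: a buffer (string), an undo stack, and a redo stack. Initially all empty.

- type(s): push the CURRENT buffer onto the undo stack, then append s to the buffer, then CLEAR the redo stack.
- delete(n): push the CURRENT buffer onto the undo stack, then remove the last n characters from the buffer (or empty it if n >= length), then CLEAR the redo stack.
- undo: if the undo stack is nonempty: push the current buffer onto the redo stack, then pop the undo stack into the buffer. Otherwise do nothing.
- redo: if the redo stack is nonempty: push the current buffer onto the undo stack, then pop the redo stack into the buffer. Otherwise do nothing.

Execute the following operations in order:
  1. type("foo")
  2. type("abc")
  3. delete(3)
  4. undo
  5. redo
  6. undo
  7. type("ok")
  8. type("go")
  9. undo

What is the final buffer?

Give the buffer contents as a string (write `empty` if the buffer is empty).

After op 1 (type): buf='foo' undo_depth=1 redo_depth=0
After op 2 (type): buf='fooabc' undo_depth=2 redo_depth=0
After op 3 (delete): buf='foo' undo_depth=3 redo_depth=0
After op 4 (undo): buf='fooabc' undo_depth=2 redo_depth=1
After op 5 (redo): buf='foo' undo_depth=3 redo_depth=0
After op 6 (undo): buf='fooabc' undo_depth=2 redo_depth=1
After op 7 (type): buf='fooabcok' undo_depth=3 redo_depth=0
After op 8 (type): buf='fooabcokgo' undo_depth=4 redo_depth=0
After op 9 (undo): buf='fooabcok' undo_depth=3 redo_depth=1

Answer: fooabcok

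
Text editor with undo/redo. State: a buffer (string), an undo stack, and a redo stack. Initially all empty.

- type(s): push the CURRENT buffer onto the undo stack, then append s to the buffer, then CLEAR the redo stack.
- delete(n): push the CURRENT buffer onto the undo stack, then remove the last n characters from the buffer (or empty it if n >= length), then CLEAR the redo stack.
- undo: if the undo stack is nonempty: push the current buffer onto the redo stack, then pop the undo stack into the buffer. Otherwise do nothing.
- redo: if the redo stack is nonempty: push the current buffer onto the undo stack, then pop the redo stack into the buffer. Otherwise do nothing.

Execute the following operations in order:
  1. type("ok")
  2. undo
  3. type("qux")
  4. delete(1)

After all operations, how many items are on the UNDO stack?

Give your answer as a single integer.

Answer: 2

Derivation:
After op 1 (type): buf='ok' undo_depth=1 redo_depth=0
After op 2 (undo): buf='(empty)' undo_depth=0 redo_depth=1
After op 3 (type): buf='qux' undo_depth=1 redo_depth=0
After op 4 (delete): buf='qu' undo_depth=2 redo_depth=0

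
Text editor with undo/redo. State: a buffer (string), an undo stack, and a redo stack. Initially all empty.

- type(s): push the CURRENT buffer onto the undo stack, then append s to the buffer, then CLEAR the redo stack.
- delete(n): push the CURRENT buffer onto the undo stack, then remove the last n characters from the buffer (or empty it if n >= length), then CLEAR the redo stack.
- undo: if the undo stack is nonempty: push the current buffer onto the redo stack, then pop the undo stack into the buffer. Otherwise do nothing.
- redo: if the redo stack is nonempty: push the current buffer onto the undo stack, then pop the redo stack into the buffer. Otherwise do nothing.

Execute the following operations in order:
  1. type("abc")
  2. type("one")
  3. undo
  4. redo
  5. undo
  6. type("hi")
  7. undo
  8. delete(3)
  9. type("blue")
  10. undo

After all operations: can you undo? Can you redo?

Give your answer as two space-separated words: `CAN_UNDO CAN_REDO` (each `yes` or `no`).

After op 1 (type): buf='abc' undo_depth=1 redo_depth=0
After op 2 (type): buf='abcone' undo_depth=2 redo_depth=0
After op 3 (undo): buf='abc' undo_depth=1 redo_depth=1
After op 4 (redo): buf='abcone' undo_depth=2 redo_depth=0
After op 5 (undo): buf='abc' undo_depth=1 redo_depth=1
After op 6 (type): buf='abchi' undo_depth=2 redo_depth=0
After op 7 (undo): buf='abc' undo_depth=1 redo_depth=1
After op 8 (delete): buf='(empty)' undo_depth=2 redo_depth=0
After op 9 (type): buf='blue' undo_depth=3 redo_depth=0
After op 10 (undo): buf='(empty)' undo_depth=2 redo_depth=1

Answer: yes yes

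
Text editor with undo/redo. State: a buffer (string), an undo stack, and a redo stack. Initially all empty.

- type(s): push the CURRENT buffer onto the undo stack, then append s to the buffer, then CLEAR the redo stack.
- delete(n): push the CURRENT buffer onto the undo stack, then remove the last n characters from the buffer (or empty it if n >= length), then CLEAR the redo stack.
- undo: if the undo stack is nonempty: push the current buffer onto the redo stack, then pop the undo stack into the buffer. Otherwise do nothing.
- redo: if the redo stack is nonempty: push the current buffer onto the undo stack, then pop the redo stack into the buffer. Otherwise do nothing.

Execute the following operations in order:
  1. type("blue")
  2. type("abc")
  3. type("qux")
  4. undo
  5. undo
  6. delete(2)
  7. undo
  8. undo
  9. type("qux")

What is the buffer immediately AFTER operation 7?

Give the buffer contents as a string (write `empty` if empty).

Answer: blue

Derivation:
After op 1 (type): buf='blue' undo_depth=1 redo_depth=0
After op 2 (type): buf='blueabc' undo_depth=2 redo_depth=0
After op 3 (type): buf='blueabcqux' undo_depth=3 redo_depth=0
After op 4 (undo): buf='blueabc' undo_depth=2 redo_depth=1
After op 5 (undo): buf='blue' undo_depth=1 redo_depth=2
After op 6 (delete): buf='bl' undo_depth=2 redo_depth=0
After op 7 (undo): buf='blue' undo_depth=1 redo_depth=1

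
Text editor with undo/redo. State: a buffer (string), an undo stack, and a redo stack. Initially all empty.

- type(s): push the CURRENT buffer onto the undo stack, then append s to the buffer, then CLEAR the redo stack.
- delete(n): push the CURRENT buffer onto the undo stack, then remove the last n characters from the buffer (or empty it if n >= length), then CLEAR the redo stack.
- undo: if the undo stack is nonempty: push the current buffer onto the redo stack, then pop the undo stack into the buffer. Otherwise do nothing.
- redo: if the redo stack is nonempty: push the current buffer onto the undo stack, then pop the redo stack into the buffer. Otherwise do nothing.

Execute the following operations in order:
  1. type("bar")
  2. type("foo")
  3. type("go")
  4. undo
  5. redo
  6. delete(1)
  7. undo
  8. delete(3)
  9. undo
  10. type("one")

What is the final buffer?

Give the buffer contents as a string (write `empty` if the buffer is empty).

After op 1 (type): buf='bar' undo_depth=1 redo_depth=0
After op 2 (type): buf='barfoo' undo_depth=2 redo_depth=0
After op 3 (type): buf='barfoogo' undo_depth=3 redo_depth=0
After op 4 (undo): buf='barfoo' undo_depth=2 redo_depth=1
After op 5 (redo): buf='barfoogo' undo_depth=3 redo_depth=0
After op 6 (delete): buf='barfoog' undo_depth=4 redo_depth=0
After op 7 (undo): buf='barfoogo' undo_depth=3 redo_depth=1
After op 8 (delete): buf='barfo' undo_depth=4 redo_depth=0
After op 9 (undo): buf='barfoogo' undo_depth=3 redo_depth=1
After op 10 (type): buf='barfoogoone' undo_depth=4 redo_depth=0

Answer: barfoogoone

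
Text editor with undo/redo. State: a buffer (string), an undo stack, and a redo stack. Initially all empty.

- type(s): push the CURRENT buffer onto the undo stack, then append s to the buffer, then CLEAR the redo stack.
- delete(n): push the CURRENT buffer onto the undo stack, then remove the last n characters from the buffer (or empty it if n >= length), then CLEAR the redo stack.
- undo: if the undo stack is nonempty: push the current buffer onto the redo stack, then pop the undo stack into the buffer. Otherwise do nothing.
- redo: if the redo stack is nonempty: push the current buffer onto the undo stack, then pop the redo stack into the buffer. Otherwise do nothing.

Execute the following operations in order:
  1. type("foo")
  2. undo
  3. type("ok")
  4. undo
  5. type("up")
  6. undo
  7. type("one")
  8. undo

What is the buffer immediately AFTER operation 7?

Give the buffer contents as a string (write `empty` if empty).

Answer: one

Derivation:
After op 1 (type): buf='foo' undo_depth=1 redo_depth=0
After op 2 (undo): buf='(empty)' undo_depth=0 redo_depth=1
After op 3 (type): buf='ok' undo_depth=1 redo_depth=0
After op 4 (undo): buf='(empty)' undo_depth=0 redo_depth=1
After op 5 (type): buf='up' undo_depth=1 redo_depth=0
After op 6 (undo): buf='(empty)' undo_depth=0 redo_depth=1
After op 7 (type): buf='one' undo_depth=1 redo_depth=0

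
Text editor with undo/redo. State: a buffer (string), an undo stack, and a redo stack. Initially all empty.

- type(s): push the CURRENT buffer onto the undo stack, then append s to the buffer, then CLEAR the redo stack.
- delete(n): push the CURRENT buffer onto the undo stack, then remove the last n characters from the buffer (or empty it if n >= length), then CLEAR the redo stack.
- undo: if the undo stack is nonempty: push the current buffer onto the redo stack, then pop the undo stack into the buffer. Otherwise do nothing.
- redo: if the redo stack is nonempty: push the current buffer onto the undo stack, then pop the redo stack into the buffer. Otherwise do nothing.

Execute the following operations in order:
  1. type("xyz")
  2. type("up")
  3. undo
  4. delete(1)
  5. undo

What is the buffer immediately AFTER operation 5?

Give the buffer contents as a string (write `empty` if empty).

After op 1 (type): buf='xyz' undo_depth=1 redo_depth=0
After op 2 (type): buf='xyzup' undo_depth=2 redo_depth=0
After op 3 (undo): buf='xyz' undo_depth=1 redo_depth=1
After op 4 (delete): buf='xy' undo_depth=2 redo_depth=0
After op 5 (undo): buf='xyz' undo_depth=1 redo_depth=1

Answer: xyz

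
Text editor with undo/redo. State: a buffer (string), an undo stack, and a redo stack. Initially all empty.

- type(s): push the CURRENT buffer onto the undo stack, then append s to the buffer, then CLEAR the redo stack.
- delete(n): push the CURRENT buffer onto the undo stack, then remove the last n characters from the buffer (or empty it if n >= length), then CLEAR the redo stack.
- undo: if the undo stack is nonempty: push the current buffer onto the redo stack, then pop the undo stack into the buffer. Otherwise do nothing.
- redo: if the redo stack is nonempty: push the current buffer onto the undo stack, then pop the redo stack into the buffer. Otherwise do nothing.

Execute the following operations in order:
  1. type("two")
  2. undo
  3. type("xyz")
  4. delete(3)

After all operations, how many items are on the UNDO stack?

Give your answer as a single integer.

After op 1 (type): buf='two' undo_depth=1 redo_depth=0
After op 2 (undo): buf='(empty)' undo_depth=0 redo_depth=1
After op 3 (type): buf='xyz' undo_depth=1 redo_depth=0
After op 4 (delete): buf='(empty)' undo_depth=2 redo_depth=0

Answer: 2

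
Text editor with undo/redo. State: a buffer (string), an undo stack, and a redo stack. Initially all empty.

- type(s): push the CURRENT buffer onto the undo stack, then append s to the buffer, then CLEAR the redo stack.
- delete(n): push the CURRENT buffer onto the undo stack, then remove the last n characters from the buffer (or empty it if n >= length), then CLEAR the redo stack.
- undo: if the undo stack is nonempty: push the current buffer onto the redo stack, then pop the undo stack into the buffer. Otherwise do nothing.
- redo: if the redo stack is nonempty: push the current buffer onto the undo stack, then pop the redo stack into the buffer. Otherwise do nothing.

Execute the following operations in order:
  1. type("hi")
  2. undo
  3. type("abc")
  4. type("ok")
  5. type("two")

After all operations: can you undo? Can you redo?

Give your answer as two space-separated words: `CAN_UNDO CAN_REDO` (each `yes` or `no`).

After op 1 (type): buf='hi' undo_depth=1 redo_depth=0
After op 2 (undo): buf='(empty)' undo_depth=0 redo_depth=1
After op 3 (type): buf='abc' undo_depth=1 redo_depth=0
After op 4 (type): buf='abcok' undo_depth=2 redo_depth=0
After op 5 (type): buf='abcoktwo' undo_depth=3 redo_depth=0

Answer: yes no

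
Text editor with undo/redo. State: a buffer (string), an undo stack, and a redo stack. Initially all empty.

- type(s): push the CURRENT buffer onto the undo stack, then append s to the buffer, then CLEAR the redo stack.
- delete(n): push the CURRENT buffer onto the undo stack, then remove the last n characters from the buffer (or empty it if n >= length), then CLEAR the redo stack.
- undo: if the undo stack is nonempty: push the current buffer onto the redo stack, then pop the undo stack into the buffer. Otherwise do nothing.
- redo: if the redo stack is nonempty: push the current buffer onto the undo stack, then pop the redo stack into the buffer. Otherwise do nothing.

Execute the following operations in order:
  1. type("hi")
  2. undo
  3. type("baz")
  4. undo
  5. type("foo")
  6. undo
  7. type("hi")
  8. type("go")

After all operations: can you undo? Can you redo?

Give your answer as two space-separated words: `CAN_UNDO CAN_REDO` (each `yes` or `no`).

Answer: yes no

Derivation:
After op 1 (type): buf='hi' undo_depth=1 redo_depth=0
After op 2 (undo): buf='(empty)' undo_depth=0 redo_depth=1
After op 3 (type): buf='baz' undo_depth=1 redo_depth=0
After op 4 (undo): buf='(empty)' undo_depth=0 redo_depth=1
After op 5 (type): buf='foo' undo_depth=1 redo_depth=0
After op 6 (undo): buf='(empty)' undo_depth=0 redo_depth=1
After op 7 (type): buf='hi' undo_depth=1 redo_depth=0
After op 8 (type): buf='higo' undo_depth=2 redo_depth=0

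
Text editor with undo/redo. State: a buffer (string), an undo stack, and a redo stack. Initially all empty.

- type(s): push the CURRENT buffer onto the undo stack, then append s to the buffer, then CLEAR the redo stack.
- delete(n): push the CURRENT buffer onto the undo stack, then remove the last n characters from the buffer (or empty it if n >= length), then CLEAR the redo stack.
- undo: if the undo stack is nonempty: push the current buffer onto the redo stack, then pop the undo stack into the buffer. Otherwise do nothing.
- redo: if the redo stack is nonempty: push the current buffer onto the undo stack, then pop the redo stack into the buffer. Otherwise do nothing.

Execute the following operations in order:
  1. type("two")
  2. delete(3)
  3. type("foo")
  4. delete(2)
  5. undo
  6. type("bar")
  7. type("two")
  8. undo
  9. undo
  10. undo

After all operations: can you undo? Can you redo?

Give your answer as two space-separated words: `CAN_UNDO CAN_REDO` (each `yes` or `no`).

After op 1 (type): buf='two' undo_depth=1 redo_depth=0
After op 2 (delete): buf='(empty)' undo_depth=2 redo_depth=0
After op 3 (type): buf='foo' undo_depth=3 redo_depth=0
After op 4 (delete): buf='f' undo_depth=4 redo_depth=0
After op 5 (undo): buf='foo' undo_depth=3 redo_depth=1
After op 6 (type): buf='foobar' undo_depth=4 redo_depth=0
After op 7 (type): buf='foobartwo' undo_depth=5 redo_depth=0
After op 8 (undo): buf='foobar' undo_depth=4 redo_depth=1
After op 9 (undo): buf='foo' undo_depth=3 redo_depth=2
After op 10 (undo): buf='(empty)' undo_depth=2 redo_depth=3

Answer: yes yes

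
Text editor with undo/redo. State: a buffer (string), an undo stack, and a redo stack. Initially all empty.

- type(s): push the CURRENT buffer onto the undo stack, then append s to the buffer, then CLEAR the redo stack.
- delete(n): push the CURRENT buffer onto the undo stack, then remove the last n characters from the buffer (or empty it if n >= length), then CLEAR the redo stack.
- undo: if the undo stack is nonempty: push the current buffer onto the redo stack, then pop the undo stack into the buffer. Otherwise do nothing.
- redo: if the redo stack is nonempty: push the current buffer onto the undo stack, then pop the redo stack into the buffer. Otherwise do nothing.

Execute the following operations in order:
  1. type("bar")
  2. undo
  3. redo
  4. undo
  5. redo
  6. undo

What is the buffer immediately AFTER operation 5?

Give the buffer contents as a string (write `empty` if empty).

After op 1 (type): buf='bar' undo_depth=1 redo_depth=0
After op 2 (undo): buf='(empty)' undo_depth=0 redo_depth=1
After op 3 (redo): buf='bar' undo_depth=1 redo_depth=0
After op 4 (undo): buf='(empty)' undo_depth=0 redo_depth=1
After op 5 (redo): buf='bar' undo_depth=1 redo_depth=0

Answer: bar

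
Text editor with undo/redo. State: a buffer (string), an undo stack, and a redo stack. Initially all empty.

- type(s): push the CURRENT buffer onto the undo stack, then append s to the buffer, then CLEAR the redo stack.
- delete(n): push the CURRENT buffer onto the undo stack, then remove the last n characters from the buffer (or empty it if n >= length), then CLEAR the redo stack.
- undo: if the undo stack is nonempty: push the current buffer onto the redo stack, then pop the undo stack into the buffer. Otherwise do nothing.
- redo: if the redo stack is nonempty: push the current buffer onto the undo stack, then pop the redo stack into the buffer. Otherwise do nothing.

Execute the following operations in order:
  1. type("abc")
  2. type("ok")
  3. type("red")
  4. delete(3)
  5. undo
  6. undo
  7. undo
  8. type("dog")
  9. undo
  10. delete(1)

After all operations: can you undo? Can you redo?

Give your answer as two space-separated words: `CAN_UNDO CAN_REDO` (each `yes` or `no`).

Answer: yes no

Derivation:
After op 1 (type): buf='abc' undo_depth=1 redo_depth=0
After op 2 (type): buf='abcok' undo_depth=2 redo_depth=0
After op 3 (type): buf='abcokred' undo_depth=3 redo_depth=0
After op 4 (delete): buf='abcok' undo_depth=4 redo_depth=0
After op 5 (undo): buf='abcokred' undo_depth=3 redo_depth=1
After op 6 (undo): buf='abcok' undo_depth=2 redo_depth=2
After op 7 (undo): buf='abc' undo_depth=1 redo_depth=3
After op 8 (type): buf='abcdog' undo_depth=2 redo_depth=0
After op 9 (undo): buf='abc' undo_depth=1 redo_depth=1
After op 10 (delete): buf='ab' undo_depth=2 redo_depth=0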